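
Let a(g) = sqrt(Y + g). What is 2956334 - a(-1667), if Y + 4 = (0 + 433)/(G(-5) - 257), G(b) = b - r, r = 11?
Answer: 2956334 - 2*I*sqrt(31164042)/273 ≈ 2.9563e+6 - 40.897*I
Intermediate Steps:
G(b) = -11 + b (G(b) = b - 1*11 = b - 11 = -11 + b)
Y = -1525/273 (Y = -4 + (0 + 433)/((-11 - 5) - 257) = -4 + 433/(-16 - 257) = -4 + 433/(-273) = -4 + 433*(-1/273) = -4 - 433/273 = -1525/273 ≈ -5.5861)
a(g) = sqrt(-1525/273 + g)
2956334 - a(-1667) = 2956334 - sqrt(-416325 + 74529*(-1667))/273 = 2956334 - sqrt(-416325 - 124239843)/273 = 2956334 - sqrt(-124656168)/273 = 2956334 - 2*I*sqrt(31164042)/273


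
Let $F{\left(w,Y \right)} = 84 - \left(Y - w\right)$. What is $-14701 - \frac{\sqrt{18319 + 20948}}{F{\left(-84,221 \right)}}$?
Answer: $-14701 + \frac{3 \sqrt{4363}}{221} \approx -14700.0$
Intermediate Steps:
$F{\left(w,Y \right)} = 84 + w - Y$
$-14701 - \frac{\sqrt{18319 + 20948}}{F{\left(-84,221 \right)}} = -14701 - \frac{\sqrt{18319 + 20948}}{84 - 84 - 221} = -14701 - \frac{\sqrt{39267}}{84 - 84 - 221} = -14701 - \frac{3 \sqrt{4363}}{-221} = -14701 - 3 \sqrt{4363} \left(- \frac{1}{221}\right) = -14701 - - \frac{3 \sqrt{4363}}{221} = -14701 + \frac{3 \sqrt{4363}}{221}$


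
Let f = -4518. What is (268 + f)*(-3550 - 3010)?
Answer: 27880000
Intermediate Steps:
(268 + f)*(-3550 - 3010) = (268 - 4518)*(-3550 - 3010) = -4250*(-6560) = 27880000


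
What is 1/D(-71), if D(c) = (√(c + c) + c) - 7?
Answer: -39/3113 - I*√142/6226 ≈ -0.012528 - 0.001914*I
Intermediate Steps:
D(c) = -7 + c + √2*√c (D(c) = (√(2*c) + c) - 7 = (√2*√c + c) - 7 = (c + √2*√c) - 7 = -7 + c + √2*√c)
1/D(-71) = 1/(-7 - 71 + √2*√(-71)) = 1/(-7 - 71 + √2*(I*√71)) = 1/(-7 - 71 + I*√142) = 1/(-78 + I*√142)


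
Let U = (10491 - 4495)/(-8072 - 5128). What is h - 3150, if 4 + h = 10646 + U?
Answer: 24722101/3300 ≈ 7491.5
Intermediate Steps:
U = -1499/3300 (U = 5996/(-13200) = 5996*(-1/13200) = -1499/3300 ≈ -0.45424)
h = 35117101/3300 (h = -4 + (10646 - 1499/3300) = -4 + 35130301/3300 = 35117101/3300 ≈ 10642.)
h - 3150 = 35117101/3300 - 3150 = 24722101/3300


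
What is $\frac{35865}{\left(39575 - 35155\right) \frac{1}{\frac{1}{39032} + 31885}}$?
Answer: $\frac{8927051857533}{34504288} \approx 2.5872 \cdot 10^{5}$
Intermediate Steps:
$\frac{35865}{\left(39575 - 35155\right) \frac{1}{\frac{1}{39032} + 31885}} = \frac{35865}{4420 \frac{1}{\frac{1}{39032} + 31885}} = \frac{35865}{4420 \frac{1}{\frac{1244535321}{39032}}} = \frac{35865}{4420 \cdot \frac{39032}{1244535321}} = \frac{35865}{\frac{172521440}{1244535321}} = 35865 \cdot \frac{1244535321}{172521440} = \frac{8927051857533}{34504288}$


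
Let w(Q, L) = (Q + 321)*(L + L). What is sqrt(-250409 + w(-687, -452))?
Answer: sqrt(80455) ≈ 283.65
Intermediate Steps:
w(Q, L) = 2*L*(321 + Q) (w(Q, L) = (321 + Q)*(2*L) = 2*L*(321 + Q))
sqrt(-250409 + w(-687, -452)) = sqrt(-250409 + 2*(-452)*(321 - 687)) = sqrt(-250409 + 2*(-452)*(-366)) = sqrt(-250409 + 330864) = sqrt(80455)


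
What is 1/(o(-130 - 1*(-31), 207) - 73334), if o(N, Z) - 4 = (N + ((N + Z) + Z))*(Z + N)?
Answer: -1/50002 ≈ -1.9999e-5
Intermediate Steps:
o(N, Z) = 4 + (N + Z)*(2*N + 2*Z) (o(N, Z) = 4 + (N + ((N + Z) + Z))*(Z + N) = 4 + (N + (N + 2*Z))*(N + Z) = 4 + (2*N + 2*Z)*(N + Z) = 4 + (N + Z)*(2*N + 2*Z))
1/(o(-130 - 1*(-31), 207) - 73334) = 1/((4 + 2*(-130 - 1*(-31))² + 2*207² + 4*(-130 - 1*(-31))*207) - 73334) = 1/((4 + 2*(-130 + 31)² + 2*42849 + 4*(-130 + 31)*207) - 73334) = 1/((4 + 2*(-99)² + 85698 + 4*(-99)*207) - 73334) = 1/((4 + 2*9801 + 85698 - 81972) - 73334) = 1/((4 + 19602 + 85698 - 81972) - 73334) = 1/(23332 - 73334) = 1/(-50002) = -1/50002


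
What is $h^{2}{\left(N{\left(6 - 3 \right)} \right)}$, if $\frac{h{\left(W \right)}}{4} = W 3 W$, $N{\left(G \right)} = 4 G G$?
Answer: $241864704$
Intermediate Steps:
$N{\left(G \right)} = 4 G^{2}$
$h{\left(W \right)} = 12 W^{2}$ ($h{\left(W \right)} = 4 W 3 W = 4 \cdot 3 W^{2} = 12 W^{2}$)
$h^{2}{\left(N{\left(6 - 3 \right)} \right)} = \left(12 \left(4 \left(6 - 3\right)^{2}\right)^{2}\right)^{2} = \left(12 \left(4 \cdot 3^{2}\right)^{2}\right)^{2} = \left(12 \left(4 \cdot 9\right)^{2}\right)^{2} = \left(12 \cdot 36^{2}\right)^{2} = \left(12 \cdot 1296\right)^{2} = 15552^{2} = 241864704$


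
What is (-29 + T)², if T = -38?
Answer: 4489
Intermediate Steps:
(-29 + T)² = (-29 - 38)² = (-67)² = 4489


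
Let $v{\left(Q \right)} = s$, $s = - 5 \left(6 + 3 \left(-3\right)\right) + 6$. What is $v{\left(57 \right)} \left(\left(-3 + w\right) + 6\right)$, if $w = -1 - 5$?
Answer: $-63$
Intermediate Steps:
$w = -6$ ($w = -1 - 5 = -6$)
$s = 21$ ($s = - 5 \left(6 - 9\right) + 6 = \left(-5\right) \left(-3\right) + 6 = 15 + 6 = 21$)
$v{\left(Q \right)} = 21$
$v{\left(57 \right)} \left(\left(-3 + w\right) + 6\right) = 21 \left(\left(-3 - 6\right) + 6\right) = 21 \left(-9 + 6\right) = 21 \left(-3\right) = -63$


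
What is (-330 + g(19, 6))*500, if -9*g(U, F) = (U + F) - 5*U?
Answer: -1450000/9 ≈ -1.6111e+5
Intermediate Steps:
g(U, F) = -F/9 + 4*U/9 (g(U, F) = -((U + F) - 5*U)/9 = -((F + U) - 5*U)/9 = -(F - 4*U)/9 = -F/9 + 4*U/9)
(-330 + g(19, 6))*500 = (-330 + (-1/9*6 + (4/9)*19))*500 = (-330 + (-2/3 + 76/9))*500 = (-330 + 70/9)*500 = -2900/9*500 = -1450000/9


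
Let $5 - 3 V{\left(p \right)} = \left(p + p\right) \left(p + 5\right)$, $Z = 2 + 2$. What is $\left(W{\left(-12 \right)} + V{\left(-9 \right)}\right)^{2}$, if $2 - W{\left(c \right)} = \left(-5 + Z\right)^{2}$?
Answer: $\frac{4096}{9} \approx 455.11$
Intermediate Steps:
$Z = 4$
$W{\left(c \right)} = 1$ ($W{\left(c \right)} = 2 - \left(-5 + 4\right)^{2} = 2 - \left(-1\right)^{2} = 2 - 1 = 1$)
$V{\left(p \right)} = \frac{5}{3} - \frac{2 p \left(5 + p\right)}{3}$ ($V{\left(p \right)} = \frac{5}{3} - \frac{\left(p + p\right) \left(p + 5\right)}{3} = \frac{5}{3} - \frac{2 p \left(5 + p\right)}{3}$)
$\left(W{\left(-12 \right)} + V{\left(-9 \right)}\right)^{2} = \left(1 - \left(- \frac{95}{3} + 54\right)\right)^{2} = \left(1 + \left(\frac{5}{3} + 30 - 54\right)\right)^{2} = \left(1 - \frac{67}{3}\right)^{2} = \left(- \frac{64}{3}\right)^{2} = \frac{4096}{9}$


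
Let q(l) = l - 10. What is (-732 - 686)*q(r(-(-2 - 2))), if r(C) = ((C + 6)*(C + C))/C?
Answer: -14180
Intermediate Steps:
r(C) = 12 + 2*C (r(C) = ((6 + C)*(2*C))/C = (2*C*(6 + C))/C = 12 + 2*C)
q(l) = -10 + l
(-732 - 686)*q(r(-(-2 - 2))) = (-732 - 686)*(-10 + (12 + 2*(-(-2 - 2)))) = -1418*(-10 + (12 + 2*(-1*(-4)))) = -1418*(-10 + (12 + 2*4)) = -1418*(-10 + (12 + 8)) = -1418*(-10 + 20) = -1418*10 = -14180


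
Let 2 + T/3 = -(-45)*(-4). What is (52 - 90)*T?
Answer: 20748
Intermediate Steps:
T = -546 (T = -6 + 3*(-(-45)*(-4)) = -6 + 3*(-9*20) = -6 + 3*(-180) = -6 - 540 = -546)
(52 - 90)*T = (52 - 90)*(-546) = -38*(-546) = 20748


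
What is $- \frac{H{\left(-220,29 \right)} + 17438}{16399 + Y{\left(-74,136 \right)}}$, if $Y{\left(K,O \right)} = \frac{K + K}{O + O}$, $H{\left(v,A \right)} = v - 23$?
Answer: $- \frac{233852}{223019} \approx -1.0486$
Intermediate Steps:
$H{\left(v,A \right)} = -23 + v$ ($H{\left(v,A \right)} = v - 23 = -23 + v$)
$Y{\left(K,O \right)} = \frac{K}{O}$ ($Y{\left(K,O \right)} = \frac{2 K}{2 O} = 2 K \frac{1}{2 O} = \frac{K}{O}$)
$- \frac{H{\left(-220,29 \right)} + 17438}{16399 + Y{\left(-74,136 \right)}} = - \frac{\left(-23 - 220\right) + 17438}{16399 - \frac{74}{136}} = - \frac{-243 + 17438}{16399 - \frac{37}{68}} = - \frac{17195}{16399 - \frac{37}{68}} = - \frac{17195}{\frac{1115095}{68}} = - \frac{17195 \cdot 68}{1115095} = \left(-1\right) \frac{233852}{223019} = - \frac{233852}{223019}$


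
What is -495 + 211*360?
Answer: 75465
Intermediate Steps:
-495 + 211*360 = -495 + 75960 = 75465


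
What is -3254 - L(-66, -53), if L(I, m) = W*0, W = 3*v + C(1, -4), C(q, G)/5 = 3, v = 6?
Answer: -3254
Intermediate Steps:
C(q, G) = 15 (C(q, G) = 5*3 = 15)
W = 33 (W = 3*6 + 15 = 18 + 15 = 33)
L(I, m) = 0 (L(I, m) = 33*0 = 0)
-3254 - L(-66, -53) = -3254 - 1*0 = -3254 + 0 = -3254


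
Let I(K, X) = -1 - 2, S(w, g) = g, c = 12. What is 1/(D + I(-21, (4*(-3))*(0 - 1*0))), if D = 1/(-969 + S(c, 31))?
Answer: -938/2815 ≈ -0.33321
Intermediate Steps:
D = -1/938 (D = 1/(-969 + 31) = 1/(-938) = -1/938 ≈ -0.0010661)
I(K, X) = -3
1/(D + I(-21, (4*(-3))*(0 - 1*0))) = 1/(-1/938 - 3) = 1/(-2815/938) = -938/2815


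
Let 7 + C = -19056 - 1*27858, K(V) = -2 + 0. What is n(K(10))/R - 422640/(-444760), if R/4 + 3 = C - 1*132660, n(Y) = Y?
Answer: 3794980207/3993588992 ≈ 0.95027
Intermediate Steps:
K(V) = -2
C = -46921 (C = -7 + (-19056 - 1*27858) = -7 + (-19056 - 27858) = -7 - 46914 = -46921)
R = -718336 (R = -12 + 4*(-46921 - 1*132660) = -12 + 4*(-46921 - 132660) = -12 + 4*(-179581) = -12 - 718324 = -718336)
n(K(10))/R - 422640/(-444760) = -2/(-718336) - 422640/(-444760) = -2*(-1/718336) - 422640*(-1/444760) = 1/359168 + 10566/11119 = 3794980207/3993588992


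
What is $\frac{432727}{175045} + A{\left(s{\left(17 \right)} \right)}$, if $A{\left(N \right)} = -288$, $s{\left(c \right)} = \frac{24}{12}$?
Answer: $- \frac{49980233}{175045} \approx -285.53$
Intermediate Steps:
$s{\left(c \right)} = 2$ ($s{\left(c \right)} = 24 \cdot \frac{1}{12} = 2$)
$\frac{432727}{175045} + A{\left(s{\left(17 \right)} \right)} = \frac{432727}{175045} - 288 = - \frac{49980233}{175045}$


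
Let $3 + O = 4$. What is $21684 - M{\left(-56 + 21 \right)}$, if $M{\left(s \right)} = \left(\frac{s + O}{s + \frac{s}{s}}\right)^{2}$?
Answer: $21683$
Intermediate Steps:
$O = 1$ ($O = -3 + 4 = 1$)
$M{\left(s \right)} = 1$ ($M{\left(s \right)} = \left(\frac{s + 1}{s + \frac{s}{s}}\right)^{2} = \left(\frac{1 + s}{s + 1}\right)^{2} = \left(\frac{1 + s}{1 + s}\right)^{2} = 1^{2} = 1$)
$21684 - M{\left(-56 + 21 \right)} = 21684 - 1 = 21683$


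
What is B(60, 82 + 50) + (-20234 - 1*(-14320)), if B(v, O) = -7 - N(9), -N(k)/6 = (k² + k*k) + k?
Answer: -4895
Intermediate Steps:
N(k) = -12*k² - 6*k (N(k) = -6*((k² + k*k) + k) = -6*((k² + k²) + k) = -6*(2*k² + k) = -6*(k + 2*k²) = -12*k² - 6*k)
B(v, O) = 1019 (B(v, O) = -7 - (-6)*9*(1 + 2*9) = -7 - (-6)*9*(1 + 18) = -7 - (-6)*9*19 = -7 - 1*(-1026) = -7 + 1026 = 1019)
B(60, 82 + 50) + (-20234 - 1*(-14320)) = 1019 + (-20234 - 1*(-14320)) = 1019 + (-20234 + 14320) = 1019 - 5914 = -4895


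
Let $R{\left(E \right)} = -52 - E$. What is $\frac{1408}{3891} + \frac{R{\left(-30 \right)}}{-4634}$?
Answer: $\frac{3305137}{9015447} \approx 0.36661$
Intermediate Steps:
$\frac{1408}{3891} + \frac{R{\left(-30 \right)}}{-4634} = \frac{1408}{3891} + \frac{-52 - -30}{-4634} = 1408 \cdot \frac{1}{3891} + \left(-52 + 30\right) \left(- \frac{1}{4634}\right) = \frac{1408}{3891} - - \frac{11}{2317} = \frac{1408}{3891} + \frac{11}{2317} = \frac{3305137}{9015447}$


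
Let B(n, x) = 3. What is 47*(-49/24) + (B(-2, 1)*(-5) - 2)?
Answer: -2711/24 ≈ -112.96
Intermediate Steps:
47*(-49/24) + (B(-2, 1)*(-5) - 2) = 47*(-49/24) + (3*(-5) - 2) = 47*(-49*1/24) + (-15 - 2) = 47*(-49/24) - 17 = -2303/24 - 17 = -2711/24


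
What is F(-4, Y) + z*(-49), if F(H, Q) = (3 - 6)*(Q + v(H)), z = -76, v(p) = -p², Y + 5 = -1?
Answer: 3790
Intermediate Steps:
Y = -6 (Y = -5 - 1 = -6)
F(H, Q) = -3*Q + 3*H² (F(H, Q) = (3 - 6)*(Q - H²) = -3*(Q - H²) = -3*Q + 3*H²)
F(-4, Y) + z*(-49) = (-3*(-6) + 3*(-4)²) - 76*(-49) = (18 + 3*16) + 3724 = (18 + 48) + 3724 = 66 + 3724 = 3790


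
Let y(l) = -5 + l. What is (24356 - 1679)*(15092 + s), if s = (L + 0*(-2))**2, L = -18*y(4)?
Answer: 349588632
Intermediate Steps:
L = 18 (L = -18*(-5 + 4) = -18*(-1) = 18)
s = 324 (s = (18 + 0*(-2))**2 = (18 + 0)**2 = 18**2 = 324)
(24356 - 1679)*(15092 + s) = (24356 - 1679)*(15092 + 324) = 22677*15416 = 349588632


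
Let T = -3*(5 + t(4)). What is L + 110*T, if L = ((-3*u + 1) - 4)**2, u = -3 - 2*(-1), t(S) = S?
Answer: -2970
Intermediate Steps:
T = -27 (T = -3*(5 + 4) = -3*9 = -27)
u = -1 (u = -3 + 2 = -1)
L = 0 (L = ((-3*(-1) + 1) - 4)**2 = ((3 + 1) - 4)**2 = (4 - 4)**2 = 0**2 = 0)
L + 110*T = 0 + 110*(-27) = 0 - 2970 = -2970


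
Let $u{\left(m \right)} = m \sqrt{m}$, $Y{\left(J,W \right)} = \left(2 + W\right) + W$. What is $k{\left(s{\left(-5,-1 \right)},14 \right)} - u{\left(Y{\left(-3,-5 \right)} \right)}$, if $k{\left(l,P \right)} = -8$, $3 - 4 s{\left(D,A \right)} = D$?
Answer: $-8 + 16 i \sqrt{2} \approx -8.0 + 22.627 i$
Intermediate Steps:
$s{\left(D,A \right)} = \frac{3}{4} - \frac{D}{4}$
$Y{\left(J,W \right)} = 2 + 2 W$
$u{\left(m \right)} = m^{\frac{3}{2}}$
$k{\left(s{\left(-5,-1 \right)},14 \right)} - u{\left(Y{\left(-3,-5 \right)} \right)} = -8 - \left(2 + 2 \left(-5\right)\right)^{\frac{3}{2}} = -8 - \left(2 - 10\right)^{\frac{3}{2}} = -8 - \left(-8\right)^{\frac{3}{2}} = -8 - - 16 i \sqrt{2} = -8 + 16 i \sqrt{2}$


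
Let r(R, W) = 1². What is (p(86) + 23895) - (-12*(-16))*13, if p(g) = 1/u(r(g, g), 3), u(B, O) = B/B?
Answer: 21400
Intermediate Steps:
r(R, W) = 1
u(B, O) = 1
p(g) = 1 (p(g) = 1/1 = 1)
(p(86) + 23895) - (-12*(-16))*13 = (1 + 23895) - (-12*(-16))*13 = 23896 - 192*13 = 23896 - 1*2496 = 23896 - 2496 = 21400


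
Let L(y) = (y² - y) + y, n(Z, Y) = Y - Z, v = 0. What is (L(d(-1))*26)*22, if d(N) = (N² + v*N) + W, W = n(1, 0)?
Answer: 0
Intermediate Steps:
W = -1 (W = 0 - 1*1 = 0 - 1 = -1)
d(N) = -1 + N² (d(N) = (N² + 0*N) - 1 = (N² + 0) - 1 = N² - 1 = -1 + N²)
L(y) = y²
(L(d(-1))*26)*22 = ((-1 + (-1)²)²*26)*22 = ((-1 + 1)²*26)*22 = (0²*26)*22 = (0*26)*22 = 0*22 = 0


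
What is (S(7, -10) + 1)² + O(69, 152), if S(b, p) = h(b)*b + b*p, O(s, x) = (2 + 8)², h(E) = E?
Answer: 500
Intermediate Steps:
O(s, x) = 100 (O(s, x) = 10² = 100)
S(b, p) = b² + b*p (S(b, p) = b*b + b*p = b² + b*p)
(S(7, -10) + 1)² + O(69, 152) = (7*(7 - 10) + 1)² + 100 = (7*(-3) + 1)² + 100 = (-21 + 1)² + 100 = (-20)² + 100 = 400 + 100 = 500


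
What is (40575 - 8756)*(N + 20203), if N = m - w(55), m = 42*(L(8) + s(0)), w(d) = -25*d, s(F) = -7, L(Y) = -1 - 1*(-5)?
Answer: 682581188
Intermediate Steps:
L(Y) = 4 (L(Y) = -1 + 5 = 4)
m = -126 (m = 42*(4 - 7) = 42*(-3) = -126)
N = 1249 (N = -126 - (-25)*55 = -126 - 1*(-1375) = -126 + 1375 = 1249)
(40575 - 8756)*(N + 20203) = (40575 - 8756)*(1249 + 20203) = 31819*21452 = 682581188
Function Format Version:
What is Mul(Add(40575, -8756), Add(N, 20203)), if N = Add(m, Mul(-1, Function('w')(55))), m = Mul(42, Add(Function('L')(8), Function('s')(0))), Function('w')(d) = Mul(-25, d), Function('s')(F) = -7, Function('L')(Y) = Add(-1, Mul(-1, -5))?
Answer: 682581188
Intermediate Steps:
Function('L')(Y) = 4 (Function('L')(Y) = Add(-1, 5) = 4)
m = -126 (m = Mul(42, Add(4, -7)) = Mul(42, -3) = -126)
N = 1249 (N = Add(-126, Mul(-1, Mul(-25, 55))) = Add(-126, Mul(-1, -1375)) = Add(-126, 1375) = 1249)
Mul(Add(40575, -8756), Add(N, 20203)) = Mul(Add(40575, -8756), Add(1249, 20203)) = Mul(31819, 21452) = 682581188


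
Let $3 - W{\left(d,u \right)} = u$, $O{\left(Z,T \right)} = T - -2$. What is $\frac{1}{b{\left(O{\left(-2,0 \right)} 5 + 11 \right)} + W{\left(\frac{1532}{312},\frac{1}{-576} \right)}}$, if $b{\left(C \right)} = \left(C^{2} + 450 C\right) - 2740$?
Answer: $\frac{576}{4120705} \approx 0.00013978$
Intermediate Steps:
$O{\left(Z,T \right)} = 2 + T$ ($O{\left(Z,T \right)} = T + 2 = 2 + T$)
$W{\left(d,u \right)} = 3 - u$
$b{\left(C \right)} = -2740 + C^{2} + 450 C$
$\frac{1}{b{\left(O{\left(-2,0 \right)} 5 + 11 \right)} + W{\left(\frac{1532}{312},\frac{1}{-576} \right)}} = \frac{1}{\left(-2740 + \left(\left(2 + 0\right) 5 + 11\right)^{2} + 450 \left(\left(2 + 0\right) 5 + 11\right)\right) + \left(3 - \frac{1}{-576}\right)} = \frac{1}{\left(-2740 + \left(2 \cdot 5 + 11\right)^{2} + 450 \left(2 \cdot 5 + 11\right)\right) + \left(3 - - \frac{1}{576}\right)} = \frac{1}{\left(-2740 + \left(10 + 11\right)^{2} + 450 \left(10 + 11\right)\right) + \left(3 + \frac{1}{576}\right)} = \frac{1}{\left(-2740 + 21^{2} + 450 \cdot 21\right) + \frac{1729}{576}} = \frac{1}{\left(-2740 + 441 + 9450\right) + \frac{1729}{576}} = \frac{1}{7151 + \frac{1729}{576}} = \frac{1}{\frac{4120705}{576}} = \frac{576}{4120705}$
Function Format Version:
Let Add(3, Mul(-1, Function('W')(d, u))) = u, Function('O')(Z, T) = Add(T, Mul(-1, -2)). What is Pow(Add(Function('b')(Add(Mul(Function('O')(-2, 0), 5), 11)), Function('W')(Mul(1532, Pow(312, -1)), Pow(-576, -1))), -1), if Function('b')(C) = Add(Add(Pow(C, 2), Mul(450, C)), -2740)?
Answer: Rational(576, 4120705) ≈ 0.00013978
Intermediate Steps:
Function('O')(Z, T) = Add(2, T) (Function('O')(Z, T) = Add(T, 2) = Add(2, T))
Function('W')(d, u) = Add(3, Mul(-1, u))
Function('b')(C) = Add(-2740, Pow(C, 2), Mul(450, C))
Pow(Add(Function('b')(Add(Mul(Function('O')(-2, 0), 5), 11)), Function('W')(Mul(1532, Pow(312, -1)), Pow(-576, -1))), -1) = Pow(Add(Add(-2740, Pow(Add(Mul(Add(2, 0), 5), 11), 2), Mul(450, Add(Mul(Add(2, 0), 5), 11))), Add(3, Mul(-1, Pow(-576, -1)))), -1) = Pow(Add(Add(-2740, Pow(Add(Mul(2, 5), 11), 2), Mul(450, Add(Mul(2, 5), 11))), Add(3, Mul(-1, Rational(-1, 576)))), -1) = Pow(Add(Add(-2740, Pow(Add(10, 11), 2), Mul(450, Add(10, 11))), Add(3, Rational(1, 576))), -1) = Pow(Add(Add(-2740, Pow(21, 2), Mul(450, 21)), Rational(1729, 576)), -1) = Pow(Add(Add(-2740, 441, 9450), Rational(1729, 576)), -1) = Pow(Add(7151, Rational(1729, 576)), -1) = Pow(Rational(4120705, 576), -1) = Rational(576, 4120705)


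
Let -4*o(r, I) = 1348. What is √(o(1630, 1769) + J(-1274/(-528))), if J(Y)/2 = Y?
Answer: I*√1446951/66 ≈ 18.226*I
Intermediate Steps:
J(Y) = 2*Y
o(r, I) = -337 (o(r, I) = -¼*1348 = -337)
√(o(1630, 1769) + J(-1274/(-528))) = √(-337 + 2*(-1274/(-528))) = √(-337 + 2*(-1274*(-1/528))) = √(-337 + 2*(637/264)) = √(-337 + 637/132) = √(-43847/132) = I*√1446951/66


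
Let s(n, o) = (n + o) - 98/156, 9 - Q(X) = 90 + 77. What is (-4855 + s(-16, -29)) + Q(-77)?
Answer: -394573/78 ≈ -5058.6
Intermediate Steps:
Q(X) = -158 (Q(X) = 9 - (90 + 77) = 9 - 1*167 = 9 - 167 = -158)
s(n, o) = -49/78 + n + o (s(n, o) = (n + o) - 98*1/156 = (n + o) - 49/78 = -49/78 + n + o)
(-4855 + s(-16, -29)) + Q(-77) = (-4855 + (-49/78 - 16 - 29)) - 158 = (-4855 - 3559/78) - 158 = -382249/78 - 158 = -394573/78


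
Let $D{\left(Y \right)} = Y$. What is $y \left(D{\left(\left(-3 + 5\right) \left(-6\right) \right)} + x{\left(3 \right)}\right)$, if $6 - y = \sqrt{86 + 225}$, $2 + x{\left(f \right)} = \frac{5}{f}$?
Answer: $-74 + \frac{37 \sqrt{311}}{3} \approx 143.5$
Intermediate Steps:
$x{\left(f \right)} = -2 + \frac{5}{f}$
$y = 6 - \sqrt{311}$ ($y = 6 - \sqrt{86 + 225} = 6 - \sqrt{311} \approx -11.635$)
$y \left(D{\left(\left(-3 + 5\right) \left(-6\right) \right)} + x{\left(3 \right)}\right) = \left(6 - \sqrt{311}\right) \left(\left(-3 + 5\right) \left(-6\right) - \left(2 - \frac{5}{3}\right)\right) = \left(6 - \sqrt{311}\right) \left(2 \left(-6\right) + \left(-2 + 5 \cdot \frac{1}{3}\right)\right) = \left(6 - \sqrt{311}\right) \left(-12 + \left(-2 + \frac{5}{3}\right)\right) = \left(6 - \sqrt{311}\right) \left(-12 - \frac{1}{3}\right) = \left(6 - \sqrt{311}\right) \left(- \frac{37}{3}\right) = -74 + \frac{37 \sqrt{311}}{3}$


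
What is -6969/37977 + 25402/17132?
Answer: 140883141/108436994 ≈ 1.2992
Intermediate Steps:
-6969/37977 + 25402/17132 = -6969*1/37977 + 25402*(1/17132) = -2323/12659 + 12701/8566 = 140883141/108436994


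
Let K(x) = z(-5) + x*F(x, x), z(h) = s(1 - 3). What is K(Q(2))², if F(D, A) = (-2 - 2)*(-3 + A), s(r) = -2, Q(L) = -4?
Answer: 12996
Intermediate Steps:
z(h) = -2
F(D, A) = 12 - 4*A (F(D, A) = -4*(-3 + A) = 12 - 4*A)
K(x) = -2 + x*(12 - 4*x)
K(Q(2))² = (-2 - 4*(-4)² + 12*(-4))² = (-2 - 4*16 - 48)² = (-2 - 64 - 48)² = (-114)² = 12996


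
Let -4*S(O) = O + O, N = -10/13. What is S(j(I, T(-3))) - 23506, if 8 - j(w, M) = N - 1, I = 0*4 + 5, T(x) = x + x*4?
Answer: -611283/26 ≈ -23511.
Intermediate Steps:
T(x) = 5*x (T(x) = x + 4*x = 5*x)
I = 5 (I = 0 + 5 = 5)
N = -10/13 (N = -10*1/13 = -10/13 ≈ -0.76923)
j(w, M) = 127/13 (j(w, M) = 8 - (-10/13 - 1) = 8 - 1*(-23/13) = 8 + 23/13 = 127/13)
S(O) = -O/2 (S(O) = -(O + O)/4 = -O/2)
S(j(I, T(-3))) - 23506 = -½*127/13 - 23506 = -127/26 - 23506 = -611283/26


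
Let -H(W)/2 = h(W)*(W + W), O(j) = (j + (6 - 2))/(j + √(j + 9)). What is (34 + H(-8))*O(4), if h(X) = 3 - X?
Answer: 12352/3 - 3088*√13/3 ≈ 406.02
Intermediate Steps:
O(j) = (4 + j)/(j + √(9 + j)) (O(j) = (j + 4)/(j + √(9 + j)) = (4 + j)/(j + √(9 + j)))
H(W) = -4*W*(3 - W) (H(W) = -2*(3 - W)*(W + W) = -2*(3 - W)*2*W = -4*W*(3 - W))
(34 + H(-8))*O(4) = (34 + 4*(-8)*(-3 - 8))*((4 + 4)/(4 + √(9 + 4))) = (34 + 4*(-8)*(-11))*(8/(4 + √13)) = (34 + 352)*(8/(4 + √13)) = 386*(8/(4 + √13)) = 3088/(4 + √13)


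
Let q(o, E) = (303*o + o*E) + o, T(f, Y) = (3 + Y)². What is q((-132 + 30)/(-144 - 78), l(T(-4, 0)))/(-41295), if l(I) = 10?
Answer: -5338/1527915 ≈ -0.0034936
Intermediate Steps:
q(o, E) = 304*o + E*o (q(o, E) = (303*o + E*o) + o = 304*o + E*o)
q((-132 + 30)/(-144 - 78), l(T(-4, 0)))/(-41295) = (((-132 + 30)/(-144 - 78))*(304 + 10))/(-41295) = (-102/(-222)*314)*(-1/41295) = (-102*(-1/222)*314)*(-1/41295) = ((17/37)*314)*(-1/41295) = (5338/37)*(-1/41295) = -5338/1527915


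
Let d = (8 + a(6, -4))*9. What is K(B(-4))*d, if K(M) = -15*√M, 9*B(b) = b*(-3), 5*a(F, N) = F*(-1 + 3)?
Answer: -936*√3 ≈ -1621.2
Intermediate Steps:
a(F, N) = 2*F/5 (a(F, N) = (F*(-1 + 3))/5 = (F*2)/5 = (2*F)/5 = 2*F/5)
B(b) = -b/3 (B(b) = (b*(-3))/9 = (-3*b)/9 = -b/3)
d = 468/5 (d = (8 + (⅖)*6)*9 = (8 + 12/5)*9 = (52/5)*9 = 468/5 ≈ 93.600)
K(B(-4))*d = -15*2*√3/3*(468/5) = -10*√3*(468/5) = -936*√3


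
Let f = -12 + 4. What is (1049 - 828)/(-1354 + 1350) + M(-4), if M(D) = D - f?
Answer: -205/4 ≈ -51.250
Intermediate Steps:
f = -8
M(D) = 8 + D (M(D) = D - 1*(-8) = D + 8 = 8 + D)
(1049 - 828)/(-1354 + 1350) + M(-4) = (1049 - 828)/(-1354 + 1350) + (8 - 4) = 221/(-4) + 4 = 221*(-¼) + 4 = -221/4 + 4 = -205/4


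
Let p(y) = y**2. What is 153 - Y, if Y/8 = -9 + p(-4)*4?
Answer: -287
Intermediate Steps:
Y = 440 (Y = 8*(-9 + (-4)**2*4) = 8*(-9 + 16*4) = 8*(-9 + 64) = 8*55 = 440)
153 - Y = 153 - 1*440 = 153 - 440 = -287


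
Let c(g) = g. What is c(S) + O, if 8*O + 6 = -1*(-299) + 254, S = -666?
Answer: -4781/8 ≈ -597.63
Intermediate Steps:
O = 547/8 (O = -¾ + (-1*(-299) + 254)/8 = -¾ + (299 + 254)/8 = -¾ + (⅛)*553 = -¾ + 553/8 = 547/8 ≈ 68.375)
c(S) + O = -666 + 547/8 = -4781/8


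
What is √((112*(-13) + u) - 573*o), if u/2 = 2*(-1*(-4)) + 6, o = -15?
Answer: √7167 ≈ 84.658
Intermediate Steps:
u = 28 (u = 2*(2*(-1*(-4)) + 6) = 2*(2*4 + 6) = 2*(8 + 6) = 2*14 = 28)
√((112*(-13) + u) - 573*o) = √((112*(-13) + 28) - 573*(-15)) = √((-1456 + 28) + 8595) = √(-1428 + 8595) = √7167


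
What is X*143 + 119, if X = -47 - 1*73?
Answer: -17041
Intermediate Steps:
X = -120 (X = -47 - 73 = -120)
X*143 + 119 = -120*143 + 119 = -17160 + 119 = -17041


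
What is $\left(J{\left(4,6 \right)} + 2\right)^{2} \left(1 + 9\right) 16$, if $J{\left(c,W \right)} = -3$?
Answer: $160$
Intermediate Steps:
$\left(J{\left(4,6 \right)} + 2\right)^{2} \left(1 + 9\right) 16 = \left(-3 + 2\right)^{2} \left(1 + 9\right) 16 = \left(-1\right)^{2} \cdot 10 \cdot 16 = 1 \cdot 10 \cdot 16 = 10 \cdot 16 = 160$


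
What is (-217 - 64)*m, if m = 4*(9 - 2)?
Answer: -7868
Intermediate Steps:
m = 28 (m = 4*7 = 28)
(-217 - 64)*m = (-217 - 64)*28 = -281*28 = -7868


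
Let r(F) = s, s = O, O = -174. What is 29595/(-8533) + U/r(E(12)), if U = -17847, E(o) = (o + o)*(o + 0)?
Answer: 49046307/494914 ≈ 99.101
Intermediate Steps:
E(o) = 2*o² (E(o) = (2*o)*o = 2*o²)
s = -174
r(F) = -174
29595/(-8533) + U/r(E(12)) = 29595/(-8533) - 17847/(-174) = 29595*(-1/8533) - 17847*(-1/174) = -29595/8533 + 5949/58 = 49046307/494914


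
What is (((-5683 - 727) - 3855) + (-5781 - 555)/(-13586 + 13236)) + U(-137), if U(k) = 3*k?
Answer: -1865132/175 ≈ -10658.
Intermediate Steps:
(((-5683 - 727) - 3855) + (-5781 - 555)/(-13586 + 13236)) + U(-137) = (((-5683 - 727) - 3855) + (-5781 - 555)/(-13586 + 13236)) + 3*(-137) = ((-6410 - 3855) - 6336/(-350)) - 411 = (-10265 - 6336*(-1/350)) - 411 = (-10265 + 3168/175) - 411 = -1793207/175 - 411 = -1865132/175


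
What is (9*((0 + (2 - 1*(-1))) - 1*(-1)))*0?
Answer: 0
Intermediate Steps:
(9*((0 + (2 - 1*(-1))) - 1*(-1)))*0 = (9*((0 + (2 + 1)) + 1))*0 = (9*((0 + 3) + 1))*0 = (9*(3 + 1))*0 = (9*4)*0 = 36*0 = 0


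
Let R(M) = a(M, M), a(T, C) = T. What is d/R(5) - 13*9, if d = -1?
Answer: -586/5 ≈ -117.20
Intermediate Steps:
R(M) = M
d/R(5) - 13*9 = -1/5 - 13*9 = -1*1/5 - 117 = -1/5 - 117 = -586/5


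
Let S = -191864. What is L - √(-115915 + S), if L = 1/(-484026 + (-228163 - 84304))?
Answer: -1/796493 - I*√307779 ≈ -1.2555e-6 - 554.78*I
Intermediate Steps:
L = -1/796493 (L = 1/(-484026 - 312467) = 1/(-796493) = -1/796493 ≈ -1.2555e-6)
L - √(-115915 + S) = -1/796493 - √(-115915 - 191864) = -1/796493 - √(-307779) = -1/796493 - I*√307779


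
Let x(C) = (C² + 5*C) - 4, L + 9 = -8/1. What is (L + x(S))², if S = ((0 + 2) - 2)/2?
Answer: 441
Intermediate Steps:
L = -17 (L = -9 - 8/1 = -9 - 8*1 = -9 - 8 = -17)
S = 0 (S = (2 - 2)*(½) = 0*(½) = 0)
x(C) = -4 + C² + 5*C
(L + x(S))² = (-17 + (-4 + 0² + 5*0))² = (-17 + (-4 + 0 + 0))² = (-17 - 4)² = (-21)² = 441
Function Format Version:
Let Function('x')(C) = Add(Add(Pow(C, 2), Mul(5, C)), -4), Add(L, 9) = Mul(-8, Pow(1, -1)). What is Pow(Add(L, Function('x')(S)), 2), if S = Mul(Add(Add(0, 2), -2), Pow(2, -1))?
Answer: 441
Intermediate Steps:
L = -17 (L = Add(-9, Mul(-8, Pow(1, -1))) = Add(-9, Mul(-8, 1)) = Add(-9, -8) = -17)
S = 0 (S = Mul(Add(2, -2), Rational(1, 2)) = Mul(0, Rational(1, 2)) = 0)
Function('x')(C) = Add(-4, Pow(C, 2), Mul(5, C))
Pow(Add(L, Function('x')(S)), 2) = Pow(Add(-17, Add(-4, Pow(0, 2), Mul(5, 0))), 2) = Pow(Add(-17, Add(-4, 0, 0)), 2) = Pow(Add(-17, -4), 2) = Pow(-21, 2) = 441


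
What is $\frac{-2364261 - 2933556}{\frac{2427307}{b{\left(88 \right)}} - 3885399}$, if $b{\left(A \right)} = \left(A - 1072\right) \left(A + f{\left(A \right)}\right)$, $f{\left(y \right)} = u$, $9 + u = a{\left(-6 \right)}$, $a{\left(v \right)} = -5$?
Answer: $\frac{385765842672}{282921640891} \approx 1.3635$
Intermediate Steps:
$u = -14$ ($u = -9 - 5 = -14$)
$f{\left(y \right)} = -14$
$b{\left(A \right)} = \left(-1072 + A\right) \left(-14 + A\right)$ ($b{\left(A \right)} = \left(A - 1072\right) \left(A - 14\right) = \left(-1072 + A\right) \left(-14 + A\right)$)
$\frac{-2364261 - 2933556}{\frac{2427307}{b{\left(88 \right)}} - 3885399} = \frac{-2364261 - 2933556}{\frac{2427307}{15008 + 88^{2} - 95568} - 3885399} = - \frac{5297817}{\frac{2427307}{15008 + 7744 - 95568} - 3885399} = - \frac{5297817}{\frac{2427307}{-72816} - 3885399} = - \frac{5297817}{2427307 \left(- \frac{1}{72816}\right) - 3885399} = - \frac{5297817}{- \frac{2427307}{72816} - 3885399} = - \frac{5297817}{- \frac{282921640891}{72816}} = \left(-5297817\right) \left(- \frac{72816}{282921640891}\right) = \frac{385765842672}{282921640891}$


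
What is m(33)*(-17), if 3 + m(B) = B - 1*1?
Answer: -493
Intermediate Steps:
m(B) = -4 + B (m(B) = -3 + (B - 1*1) = -3 + (B - 1) = -3 + (-1 + B) = -4 + B)
m(33)*(-17) = (-4 + 33)*(-17) = 29*(-17) = -493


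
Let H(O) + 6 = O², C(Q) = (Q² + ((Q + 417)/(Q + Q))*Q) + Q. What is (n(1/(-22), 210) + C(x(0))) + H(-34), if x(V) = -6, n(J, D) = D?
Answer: 3191/2 ≈ 1595.5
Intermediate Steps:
C(Q) = 417/2 + Q² + 3*Q/2 (C(Q) = (Q² + ((417 + Q)/((2*Q)))*Q) + Q = (Q² + ((417 + Q)*(1/(2*Q)))*Q) + Q = (Q² + ((417 + Q)/(2*Q))*Q) + Q = (Q² + (417/2 + Q/2)) + Q = (417/2 + Q² + Q/2) + Q = 417/2 + Q² + 3*Q/2)
H(O) = -6 + O²
(n(1/(-22), 210) + C(x(0))) + H(-34) = (210 + (417/2 + (-6)² + (3/2)*(-6))) + (-6 + (-34)²) = (210 + (417/2 + 36 - 9)) + (-6 + 1156) = (210 + 471/2) + 1150 = 891/2 + 1150 = 3191/2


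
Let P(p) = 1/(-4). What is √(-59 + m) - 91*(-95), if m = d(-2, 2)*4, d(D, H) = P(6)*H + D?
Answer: 8645 + I*√69 ≈ 8645.0 + 8.3066*I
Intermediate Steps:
P(p) = -¼
d(D, H) = D - H/4 (d(D, H) = -H/4 + D = D - H/4)
m = -10 (m = (-2 - ¼*2)*4 = (-2 - ½)*4 = -5/2*4 = -10)
√(-59 + m) - 91*(-95) = √(-59 - 10) - 91*(-95) = √(-69) + 8645 = I*√69 + 8645 = 8645 + I*√69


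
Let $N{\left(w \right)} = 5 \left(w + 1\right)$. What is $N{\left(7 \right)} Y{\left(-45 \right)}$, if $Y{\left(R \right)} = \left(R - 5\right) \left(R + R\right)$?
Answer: $180000$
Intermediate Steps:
$N{\left(w \right)} = 5 + 5 w$ ($N{\left(w \right)} = 5 \left(1 + w\right) = 5 + 5 w$)
$Y{\left(R \right)} = 2 R \left(-5 + R\right)$ ($Y{\left(R \right)} = \left(-5 + R\right) 2 R = 2 R \left(-5 + R\right)$)
$N{\left(7 \right)} Y{\left(-45 \right)} = \left(5 + 5 \cdot 7\right) 2 \left(-45\right) \left(-5 - 45\right) = \left(5 + 35\right) 2 \left(-45\right) \left(-50\right) = 40 \cdot 4500 = 180000$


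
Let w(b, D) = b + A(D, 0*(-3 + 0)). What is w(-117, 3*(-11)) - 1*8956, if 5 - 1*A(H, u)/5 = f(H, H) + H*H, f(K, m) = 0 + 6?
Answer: -14523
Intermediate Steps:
f(K, m) = 6
A(H, u) = -5 - 5*H² (A(H, u) = 25 - 5*(6 + H*H) = 25 - 5*(6 + H²) = 25 + (-30 - 5*H²) = -5 - 5*H²)
w(b, D) = -5 + b - 5*D² (w(b, D) = b + (-5 - 5*D²) = -5 + b - 5*D²)
w(-117, 3*(-11)) - 1*8956 = (-5 - 117 - 5*(3*(-11))²) - 1*8956 = (-5 - 117 - 5*(-33)²) - 8956 = (-5 - 117 - 5*1089) - 8956 = (-5 - 117 - 5445) - 8956 = -5567 - 8956 = -14523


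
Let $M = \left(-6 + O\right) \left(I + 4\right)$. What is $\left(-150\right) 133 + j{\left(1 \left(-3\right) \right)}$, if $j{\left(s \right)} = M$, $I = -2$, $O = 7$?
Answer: $-19948$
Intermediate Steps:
$M = 2$ ($M = \left(-6 + 7\right) \left(-2 + 4\right) = 1 \cdot 2 = 2$)
$j{\left(s \right)} = 2$
$\left(-150\right) 133 + j{\left(1 \left(-3\right) \right)} = \left(-150\right) 133 + 2 = -19950 + 2 = -19948$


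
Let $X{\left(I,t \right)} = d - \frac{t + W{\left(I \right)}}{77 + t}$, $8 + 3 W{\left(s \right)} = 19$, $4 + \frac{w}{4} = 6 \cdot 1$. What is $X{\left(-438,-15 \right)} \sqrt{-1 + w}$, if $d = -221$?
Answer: $- \frac{20536 \sqrt{7}}{93} \approx -584.23$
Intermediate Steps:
$w = 8$ ($w = -16 + 4 \cdot 6 \cdot 1 = -16 + 4 \cdot 6 = -16 + 24 = 8$)
$W{\left(s \right)} = \frac{11}{3}$ ($W{\left(s \right)} = - \frac{8}{3} + \frac{1}{3} \cdot 19 = - \frac{8}{3} + \frac{19}{3} = \frac{11}{3}$)
$X{\left(I,t \right)} = -221 - \frac{\frac{11}{3} + t}{77 + t}$ ($X{\left(I,t \right)} = -221 - \frac{t + \frac{11}{3}}{77 + t} = -221 - \frac{\frac{11}{3} + t}{77 + t}$)
$X{\left(-438,-15 \right)} \sqrt{-1 + w} = \frac{2 \left(-25531 - -4995\right)}{3 \left(77 - 15\right)} \sqrt{-1 + 8} = \frac{2 \left(-25531 + 4995\right)}{3 \cdot 62} \sqrt{7} = \frac{2}{3} \cdot \frac{1}{62} \left(-20536\right) \sqrt{7} = - \frac{20536 \sqrt{7}}{93}$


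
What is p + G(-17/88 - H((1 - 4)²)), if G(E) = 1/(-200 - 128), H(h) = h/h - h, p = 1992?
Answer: 653375/328 ≈ 1992.0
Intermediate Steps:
H(h) = 1 - h
G(E) = -1/328 (G(E) = 1/(-328) = -1/328)
p + G(-17/88 - H((1 - 4)²)) = 1992 - 1/328 = 653375/328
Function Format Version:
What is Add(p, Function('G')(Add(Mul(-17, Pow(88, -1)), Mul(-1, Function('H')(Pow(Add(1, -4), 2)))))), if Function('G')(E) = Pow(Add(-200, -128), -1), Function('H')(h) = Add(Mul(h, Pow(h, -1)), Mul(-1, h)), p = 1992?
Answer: Rational(653375, 328) ≈ 1992.0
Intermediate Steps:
Function('H')(h) = Add(1, Mul(-1, h))
Function('G')(E) = Rational(-1, 328) (Function('G')(E) = Pow(-328, -1) = Rational(-1, 328))
Add(p, Function('G')(Add(Mul(-17, Pow(88, -1)), Mul(-1, Function('H')(Pow(Add(1, -4), 2)))))) = Add(1992, Rational(-1, 328)) = Rational(653375, 328)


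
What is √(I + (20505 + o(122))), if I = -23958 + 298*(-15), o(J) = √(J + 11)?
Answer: √(-7923 + √133) ≈ 88.946*I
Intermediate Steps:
o(J) = √(11 + J)
I = -28428 (I = -23958 - 4470 = -28428)
√(I + (20505 + o(122))) = √(-28428 + (20505 + √(11 + 122))) = √(-28428 + (20505 + √133)) = √(-7923 + √133)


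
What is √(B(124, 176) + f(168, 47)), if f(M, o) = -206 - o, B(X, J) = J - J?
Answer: I*√253 ≈ 15.906*I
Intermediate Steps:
B(X, J) = 0
√(B(124, 176) + f(168, 47)) = √(0 + (-206 - 1*47)) = √(0 + (-206 - 47)) = √(0 - 253) = √(-253) = I*√253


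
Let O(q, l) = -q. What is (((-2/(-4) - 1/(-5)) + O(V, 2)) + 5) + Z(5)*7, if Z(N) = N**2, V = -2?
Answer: 1827/10 ≈ 182.70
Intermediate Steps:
(((-2/(-4) - 1/(-5)) + O(V, 2)) + 5) + Z(5)*7 = (((-2/(-4) - 1/(-5)) - 1*(-2)) + 5) + 5**2*7 = (((-2*(-1/4) - 1*(-1/5)) + 2) + 5) + 25*7 = (((1/2 + 1/5) + 2) + 5) + 175 = ((7/10 + 2) + 5) + 175 = (27/10 + 5) + 175 = 77/10 + 175 = 1827/10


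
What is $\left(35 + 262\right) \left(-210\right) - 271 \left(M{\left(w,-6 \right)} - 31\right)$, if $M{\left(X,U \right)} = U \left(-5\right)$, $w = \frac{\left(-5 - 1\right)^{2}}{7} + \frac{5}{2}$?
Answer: $-62099$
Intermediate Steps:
$w = \frac{107}{14}$ ($w = \left(-6\right)^{2} \cdot \frac{1}{7} + 5 \cdot \frac{1}{2} = 36 \cdot \frac{1}{7} + \frac{5}{2} = \frac{36}{7} + \frac{5}{2} = \frac{107}{14} \approx 7.6429$)
$M{\left(X,U \right)} = - 5 U$
$\left(35 + 262\right) \left(-210\right) - 271 \left(M{\left(w,-6 \right)} - 31\right) = \left(35 + 262\right) \left(-210\right) - 271 \left(\left(-5\right) \left(-6\right) - 31\right) = 297 \left(-210\right) - 271 \left(30 - 31\right) = -62370 - 271 \left(-1\right) = -62370 - -271 = -62370 + 271 = -62099$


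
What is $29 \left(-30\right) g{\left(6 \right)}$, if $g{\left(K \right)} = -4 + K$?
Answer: $-1740$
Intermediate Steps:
$29 \left(-30\right) g{\left(6 \right)} = 29 \left(-30\right) \left(-4 + 6\right) = \left(-870\right) 2 = -1740$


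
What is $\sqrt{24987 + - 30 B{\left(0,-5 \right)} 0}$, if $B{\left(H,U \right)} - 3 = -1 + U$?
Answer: $\sqrt{24987} \approx 158.07$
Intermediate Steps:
$B{\left(H,U \right)} = 2 + U$ ($B{\left(H,U \right)} = 3 + \left(-1 + U\right) = 2 + U$)
$\sqrt{24987 + - 30 B{\left(0,-5 \right)} 0} = \sqrt{24987 + - 30 \left(2 - 5\right) 0} = \sqrt{24987 + \left(-30\right) \left(-3\right) 0} = \sqrt{24987 + 90 \cdot 0} = \sqrt{24987 + 0} = \sqrt{24987}$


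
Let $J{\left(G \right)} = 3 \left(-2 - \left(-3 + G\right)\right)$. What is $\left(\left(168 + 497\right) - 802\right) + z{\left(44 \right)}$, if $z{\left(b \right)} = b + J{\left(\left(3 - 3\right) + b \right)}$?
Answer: $-222$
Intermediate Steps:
$J{\left(G \right)} = 3 - 3 G$ ($J{\left(G \right)} = 3 \left(1 - G\right) = 3 - 3 G$)
$z{\left(b \right)} = 3 - 2 b$ ($z{\left(b \right)} = b - \left(-3 + 3 \left(\left(3 - 3\right) + b\right)\right) = b - \left(-3 + 3 \left(0 + b\right)\right) = b - \left(-3 + 3 b\right) = 3 - 2 b$)
$\left(\left(168 + 497\right) - 802\right) + z{\left(44 \right)} = \left(\left(168 + 497\right) - 802\right) + \left(3 - 88\right) = \left(665 - 802\right) + \left(3 - 88\right) = -137 - 85 = -222$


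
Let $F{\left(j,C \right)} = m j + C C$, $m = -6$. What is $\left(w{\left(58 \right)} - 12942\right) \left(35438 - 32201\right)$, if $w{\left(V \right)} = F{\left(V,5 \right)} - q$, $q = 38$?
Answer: $-43061811$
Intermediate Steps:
$F{\left(j,C \right)} = C^{2} - 6 j$ ($F{\left(j,C \right)} = - 6 j + C C = - 6 j + C^{2} = C^{2} - 6 j$)
$w{\left(V \right)} = -13 - 6 V$ ($w{\left(V \right)} = \left(5^{2} - 6 V\right) - 38 = \left(25 - 6 V\right) - 38 = -13 - 6 V$)
$\left(w{\left(58 \right)} - 12942\right) \left(35438 - 32201\right) = \left(\left(-13 - 348\right) - 12942\right) \left(35438 - 32201\right) = \left(\left(-13 - 348\right) - 12942\right) 3237 = \left(-361 - 12942\right) 3237 = \left(-13303\right) 3237 = -43061811$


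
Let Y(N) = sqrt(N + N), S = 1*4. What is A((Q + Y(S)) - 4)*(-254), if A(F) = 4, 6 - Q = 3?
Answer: -1016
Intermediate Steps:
S = 4
Y(N) = sqrt(2)*sqrt(N) (Y(N) = sqrt(2*N) = sqrt(2)*sqrt(N))
Q = 3 (Q = 6 - 1*3 = 6 - 3 = 3)
A((Q + Y(S)) - 4)*(-254) = 4*(-254) = -1016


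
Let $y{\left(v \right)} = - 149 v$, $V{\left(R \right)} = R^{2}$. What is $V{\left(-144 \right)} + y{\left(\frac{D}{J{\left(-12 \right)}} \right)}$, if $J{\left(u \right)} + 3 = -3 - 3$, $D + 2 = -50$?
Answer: $\frac{178876}{9} \approx 19875.0$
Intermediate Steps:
$D = -52$ ($D = -2 - 50 = -52$)
$J{\left(u \right)} = -9$ ($J{\left(u \right)} = -3 - 6 = -9$)
$V{\left(-144 \right)} + y{\left(\frac{D}{J{\left(-12 \right)}} \right)} = \left(-144\right)^{2} - 149 \left(- \frac{52}{-9}\right) = 20736 - 149 \left(\left(-52\right) \left(- \frac{1}{9}\right)\right) = 20736 - \frac{7748}{9} = \frac{178876}{9}$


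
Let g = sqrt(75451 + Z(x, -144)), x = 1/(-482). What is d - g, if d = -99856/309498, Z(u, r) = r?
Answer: -49928/154749 - sqrt(75307) ≈ -274.74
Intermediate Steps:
x = -1/482 ≈ -0.0020747
g = sqrt(75307) (g = sqrt(75451 - 144) = sqrt(75307) ≈ 274.42)
d = -49928/154749 (d = -99856*1/309498 = -49928/154749 ≈ -0.32264)
d - g = -49928/154749 - sqrt(75307)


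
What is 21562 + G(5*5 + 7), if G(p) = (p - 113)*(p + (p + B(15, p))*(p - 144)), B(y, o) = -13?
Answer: 191338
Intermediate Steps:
G(p) = (-113 + p)*(p + (-144 + p)*(-13 + p)) (G(p) = (p - 113)*(p + (p - 13)*(p - 144)) = (-113 + p)*(p + (-13 + p)*(-144 + p)) = (-113 + p)*(p + (-144 + p)*(-13 + p)))
21562 + G(5*5 + 7) = 21562 + (-211536 + (5*5 + 7)³ - 269*(5*5 + 7)² + 19500*(5*5 + 7)) = 21562 + (-211536 + (25 + 7)³ - 269*(25 + 7)² + 19500*(25 + 7)) = 21562 + (-211536 + 32³ - 269*32² + 19500*32) = 21562 + (-211536 + 32768 - 269*1024 + 624000) = 21562 + (-211536 + 32768 - 275456 + 624000) = 21562 + 169776 = 191338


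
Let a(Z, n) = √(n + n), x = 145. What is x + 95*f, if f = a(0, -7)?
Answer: 145 + 95*I*√14 ≈ 145.0 + 355.46*I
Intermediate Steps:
a(Z, n) = √2*√n (a(Z, n) = √(2*n) = √2*√n)
f = I*√14 (f = √2*√(-7) = √2*(I*√7) = I*√14 ≈ 3.7417*I)
x + 95*f = 145 + 95*(I*√14) = 145 + 95*I*√14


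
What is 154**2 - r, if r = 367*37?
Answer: 10137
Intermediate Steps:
r = 13579
154**2 - r = 154**2 - 1*13579 = 23716 - 13579 = 10137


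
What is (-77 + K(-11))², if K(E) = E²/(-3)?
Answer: 123904/9 ≈ 13767.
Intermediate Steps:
K(E) = -E²/3 (K(E) = E²*(-⅓) = -E²/3)
(-77 + K(-11))² = (-77 - ⅓*(-11)²)² = (-77 - ⅓*121)² = (-77 - 121/3)² = (-352/3)² = 123904/9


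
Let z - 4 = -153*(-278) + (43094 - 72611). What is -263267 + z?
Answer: -250246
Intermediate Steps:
z = 13021 (z = 4 + (-153*(-278) + (43094 - 72611)) = 4 + (42534 - 29517) = 4 + 13017 = 13021)
-263267 + z = -263267 + 13021 = -250246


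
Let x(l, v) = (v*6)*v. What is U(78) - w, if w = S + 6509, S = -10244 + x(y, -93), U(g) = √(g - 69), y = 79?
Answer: -48156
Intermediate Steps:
x(l, v) = 6*v² (x(l, v) = (6*v)*v = 6*v²)
U(g) = √(-69 + g)
S = 41650 (S = -10244 + 6*(-93)² = -10244 + 6*8649 = -10244 + 51894 = 41650)
w = 48159 (w = 41650 + 6509 = 48159)
U(78) - w = √(-69 + 78) - 1*48159 = √9 - 48159 = 3 - 48159 = -48156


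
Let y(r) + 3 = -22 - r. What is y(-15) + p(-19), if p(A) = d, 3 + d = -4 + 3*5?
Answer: -2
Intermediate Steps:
d = 8 (d = -3 + (-4 + 3*5) = -3 + (-4 + 15) = -3 + 11 = 8)
p(A) = 8
y(r) = -25 - r (y(r) = -3 + (-22 - r) = -25 - r)
y(-15) + p(-19) = (-25 - 1*(-15)) + 8 = (-25 + 15) + 8 = -10 + 8 = -2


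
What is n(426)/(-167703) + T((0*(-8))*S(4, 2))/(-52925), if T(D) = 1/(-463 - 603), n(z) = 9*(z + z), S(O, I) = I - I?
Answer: -144204479899/3153825413050 ≈ -0.045724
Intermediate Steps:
S(O, I) = 0
n(z) = 18*z (n(z) = 9*(2*z) = 18*z)
T(D) = -1/1066 (T(D) = 1/(-1066) = -1/1066)
n(426)/(-167703) + T((0*(-8))*S(4, 2))/(-52925) = (18*426)/(-167703) - 1/1066/(-52925) = 7668*(-1/167703) - 1/1066*(-1/52925) = -2556/55901 + 1/56418050 = -144204479899/3153825413050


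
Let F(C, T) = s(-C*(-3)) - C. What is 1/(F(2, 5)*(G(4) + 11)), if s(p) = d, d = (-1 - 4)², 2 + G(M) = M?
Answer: 1/299 ≈ 0.0033445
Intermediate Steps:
G(M) = -2 + M
d = 25 (d = (-5)² = 25)
s(p) = 25
F(C, T) = 25 - C
1/(F(2, 5)*(G(4) + 11)) = 1/((25 - 1*2)*((-2 + 4) + 11)) = 1/((25 - 2)*(2 + 11)) = 1/(23*13) = 1/299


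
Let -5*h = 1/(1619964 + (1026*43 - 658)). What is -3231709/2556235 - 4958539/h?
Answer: 105421084076420453091/2556235 ≈ 4.1241e+13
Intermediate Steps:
h = -1/8317120 (h = -1/(5*(1619964 + (1026*43 - 658))) = -1/(5*(1619964 + (44118 - 658))) = -1/(5*(1619964 + 43460)) = -⅕/1663424 = -⅕*1/1663424 = -1/8317120 ≈ -1.2023e-7)
-3231709/2556235 - 4958539/h = -3231709/2556235 - 4958539/(-1/8317120) = -3231709*1/2556235 - 4958539*(-8317120) = -3231709/2556235 + 41240763887680 = 105421084076420453091/2556235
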